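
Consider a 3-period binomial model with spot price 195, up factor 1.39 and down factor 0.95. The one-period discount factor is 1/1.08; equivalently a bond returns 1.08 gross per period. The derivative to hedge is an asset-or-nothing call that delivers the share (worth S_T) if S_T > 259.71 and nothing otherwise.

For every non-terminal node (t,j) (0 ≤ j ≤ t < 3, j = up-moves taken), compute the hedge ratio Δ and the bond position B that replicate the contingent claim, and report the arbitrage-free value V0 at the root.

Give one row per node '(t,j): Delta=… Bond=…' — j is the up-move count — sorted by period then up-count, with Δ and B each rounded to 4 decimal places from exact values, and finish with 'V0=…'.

(0,0): Delta=1.6336 Bond=-255.3978
(1,0): Delta=1.2013 Bond=-195.7501
(1,1): Delta=2.3381 Bond=-466.7886
(2,0): Delta=0.0000 Bond=0.0000
(2,1): Delta=3.1591 Bond=-715.5418
(2,2): Delta=1.0000 Bond=0.0000
V0=63.1459

Under the risk-neutral measure, an up-move has probability p* = (R−d)/(u−d) = 0.2955 and values discount at R = 1.08.
Terminal payoffs: V(3,0)=0.0000, V(3,1)=0.0000, V(3,2)=357.9215, V(3,3)=523.6957
(2,0): S=175.9875. Δ = (V_up−V_dn)/(S_up−S_dn) = (0.0000−0.0000)/(244.6226−167.1881) = 0.0000. V = [p*·0.0000 + (1−p*)·0.0000]/1.08 = 0.0000. B = V − Δ·S = 0.0000.
(2,1): S=257.4975. Δ = (V_up−V_dn)/(S_up−S_dn) = (357.9215−0.0000)/(357.9215−244.6226) = 3.1591. V = [p*·357.9215 + (1−p*)·0.0000]/1.08 = 97.9162. B = V − Δ·S = -715.5418.
(2,2): S=376.7595. Δ = (V_up−V_dn)/(S_up−S_dn) = (523.6957−357.9215)/(523.6957−357.9215) = 1.0000. V = [p*·523.6957 + (1−p*)·357.9215]/1.08 = 376.7595. B = V − Δ·S = 0.0000.
(1,0): S=185.2500. Δ = (V_up−V_dn)/(S_up−S_dn) = (97.9162−0.0000)/(257.4975−175.9875) = 1.2013. V = [p*·97.9162 + (1−p*)·0.0000]/1.08 = 26.7869. B = V − Δ·S = -195.7501.
(1,1): S=271.0500. Δ = (V_up−V_dn)/(S_up−S_dn) = (376.7595−97.9162)/(376.7595−257.4975) = 2.3381. V = [p*·376.7595 + (1−p*)·97.9162]/1.08 = 166.9461. B = V − Δ·S = -466.7886.
(0,0): S=195.0000. Δ = (V_up−V_dn)/(S_up−S_dn) = (166.9461−26.7869)/(271.0500−185.2500) = 1.6336. V = [p*·166.9461 + (1−p*)·26.7869]/1.08 = 63.1459. B = V − Δ·S = -255.3978.
Self-financing check: at every node Δ·S+B equals the discounted successor values.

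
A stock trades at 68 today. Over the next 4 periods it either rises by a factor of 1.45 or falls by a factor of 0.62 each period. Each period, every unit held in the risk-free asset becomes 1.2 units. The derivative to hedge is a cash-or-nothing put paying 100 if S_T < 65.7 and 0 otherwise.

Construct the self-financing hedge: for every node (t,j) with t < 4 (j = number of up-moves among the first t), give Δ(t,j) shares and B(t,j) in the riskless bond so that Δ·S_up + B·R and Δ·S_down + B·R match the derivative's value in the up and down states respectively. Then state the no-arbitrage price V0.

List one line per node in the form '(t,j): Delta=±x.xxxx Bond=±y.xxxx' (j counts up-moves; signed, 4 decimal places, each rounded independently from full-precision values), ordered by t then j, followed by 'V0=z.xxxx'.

No-arbitrage ⇒ martingale measure with p* = (R−d)/(u−d) = 0.6988.
Payoff layer (t=4): V(4,0)=100.0000, V(4,1)=100.0000, V(4,2)=100.0000, V(4,3)=0.0000, V(4,4)=0.0000
(3,0): S=16.2063. Δ = (V_up−V_dn)/(S_up−S_dn) = (100.0000−100.0000)/(23.4991−10.0479) = 0.0000. V = [p*·100.0000 + (1−p*)·100.0000]/1.2 = 83.3333. B = V − Δ·S = 83.3333.
(3,1): S=37.9018. Δ = (V_up−V_dn)/(S_up−S_dn) = (100.0000−100.0000)/(54.9577−23.4991) = 0.0000. V = [p*·100.0000 + (1−p*)·100.0000]/1.2 = 83.3333. B = V − Δ·S = 83.3333.
(3,2): S=88.6414. Δ = (V_up−V_dn)/(S_up−S_dn) = (0.0000−100.0000)/(128.5300−54.9577) = -1.3592. V = [p*·0.0000 + (1−p*)·100.0000]/1.2 = 25.1004. B = V − Δ·S = 145.5823.
(3,3): S=207.3065. Δ = (V_up−V_dn)/(S_up−S_dn) = (0.0000−0.0000)/(300.5944−128.5300) = 0.0000. V = [p*·0.0000 + (1−p*)·0.0000]/1.2 = 0.0000. B = V − Δ·S = 0.0000.
(2,0): S=26.1392. Δ = (V_up−V_dn)/(S_up−S_dn) = (83.3333−83.3333)/(37.9018−16.2063) = 0.0000. V = [p*·83.3333 + (1−p*)·83.3333]/1.2 = 69.4444. B = V − Δ·S = 69.4444.
(2,1): S=61.1320. Δ = (V_up−V_dn)/(S_up−S_dn) = (25.1004−83.3333)/(88.6414−37.9018) = -1.1477. V = [p*·25.1004 + (1−p*)·83.3333]/1.2 = 35.5337. B = V − Δ·S = 105.6939.
(2,2): S=142.9700. Δ = (V_up−V_dn)/(S_up−S_dn) = (0.0000−25.1004)/(207.3065−88.6414) = -0.2115. V = [p*·0.0000 + (1−p*)·25.1004]/1.2 = 6.3003. B = V − Δ·S = 36.5417.
(1,0): S=42.1600. Δ = (V_up−V_dn)/(S_up−S_dn) = (35.5337−69.4444)/(61.1320−26.1392) = -0.9691. V = [p*·35.5337 + (1−p*)·69.4444]/1.2 = 38.1232. B = V − Δ·S = 78.9795.
(1,1): S=98.6000. Δ = (V_up−V_dn)/(S_up−S_dn) = (6.3003−35.5337)/(142.9700−61.1320) = -0.3572. V = [p*·6.3003 + (1−p*)·35.5337]/1.2 = 12.5880. B = V − Δ·S = 47.8089.
(0,0): S=68.0000. Δ = (V_up−V_dn)/(S_up−S_dn) = (12.5880−38.1232)/(98.6000−42.1600) = -0.4524. V = [p*·12.5880 + (1−p*)·38.1232]/1.2 = 16.8994. B = V − Δ·S = 47.6647.
Check: Δ(0,0)·S0 + B(0,0) = 16.8994 = V0.

(0,0): Delta=-0.4524 Bond=47.6647
(1,0): Delta=-0.9691 Bond=78.9795
(1,1): Delta=-0.3572 Bond=47.8089
(2,0): Delta=0.0000 Bond=69.4444
(2,1): Delta=-1.1477 Bond=105.6939
(2,2): Delta=-0.2115 Bond=36.5417
(3,0): Delta=0.0000 Bond=83.3333
(3,1): Delta=0.0000 Bond=83.3333
(3,2): Delta=-1.3592 Bond=145.5823
(3,3): Delta=0.0000 Bond=0.0000
V0=16.8994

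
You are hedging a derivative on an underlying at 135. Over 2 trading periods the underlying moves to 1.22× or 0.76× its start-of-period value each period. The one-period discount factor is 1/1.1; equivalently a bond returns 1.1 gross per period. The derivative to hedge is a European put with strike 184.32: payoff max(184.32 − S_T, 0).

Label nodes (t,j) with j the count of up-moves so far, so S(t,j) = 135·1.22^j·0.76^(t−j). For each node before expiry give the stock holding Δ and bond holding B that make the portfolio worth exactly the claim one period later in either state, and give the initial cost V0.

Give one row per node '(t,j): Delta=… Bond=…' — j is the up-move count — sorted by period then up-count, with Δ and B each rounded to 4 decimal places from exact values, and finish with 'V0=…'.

(0,0): Delta=-0.8202 Bond=135.5632
(1,0): Delta=-1.0000 Bond=167.5636
(1,1): Delta=-0.7807 Bond=142.6098
V0=24.8318

No-arbitrage ⇒ martingale measure with p* = (R−d)/(u−d) = 0.7391.
Terminal values V(2,·): V(2,0)=106.3440, V(2,1)=59.1480, V(2,2)=0.0000
  t=1,j=0: stock 102.6000 → up 125.1720 (V=59.1480), down 77.9760 (V=106.3440). Price 64.9636; hedge Δ=-1.0000, bond B=167.5636.
  t=1,j=1: stock 164.7000 → up 200.9340 (V=0.0000), down 125.1720 (V=59.1480). Price 14.0272; hedge Δ=-0.7807, bond B=142.6098.
  t=0,j=0: stock 135.0000 → up 164.7000 (V=14.0272), down 102.6000 (V=64.9636). Price 24.8318; hedge Δ=-0.8202, bond B=135.5632.
Each (Δ,B) replicates both successor values, so the strategy is self-financing and V0 is arbitrage-free.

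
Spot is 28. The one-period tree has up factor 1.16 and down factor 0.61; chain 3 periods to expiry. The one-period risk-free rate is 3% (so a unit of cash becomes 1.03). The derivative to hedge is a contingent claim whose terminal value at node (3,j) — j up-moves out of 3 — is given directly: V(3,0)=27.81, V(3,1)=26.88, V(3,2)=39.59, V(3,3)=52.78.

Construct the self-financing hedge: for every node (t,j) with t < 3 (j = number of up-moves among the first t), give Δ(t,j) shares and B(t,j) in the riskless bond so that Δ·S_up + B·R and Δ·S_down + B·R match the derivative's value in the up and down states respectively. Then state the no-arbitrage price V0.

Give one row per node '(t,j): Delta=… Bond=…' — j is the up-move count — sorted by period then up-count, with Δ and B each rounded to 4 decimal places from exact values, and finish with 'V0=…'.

(0,0): Delta=0.7484 Bond=19.0183
(1,0): Delta=0.9804 Bond=15.6273
(1,1): Delta=0.7107 Bond=20.8151
(2,0): Delta=-0.1623 Bond=28.0014
(2,1): Delta=1.1664 Bond=12.4111
(2,2): Delta=0.6365 Bond=24.2341
V0=39.9746

The replicating-portfolio and risk-neutral prices coincide; use p* = (1.03−0.61)/(1.16−0.61) = 0.7636 for the latter.
Terminal payoffs: V(3,0)=27.8100, V(3,1)=26.8800, V(3,2)=39.5900, V(3,3)=52.7800
Node (2,0) S=10.4188: V=(p*·26.8800+(1−p*)·27.8100)/1.03=26.3105; Δ=(26.8800−27.8100)/(12.0858−6.3555)=-0.1623; B=V−Δ·S=28.0014
Node (2,1) S=19.8128: V=(p*·39.5900+(1−p*)·26.8800)/1.03=35.5202; Δ=(39.5900−26.8800)/(22.9828−12.0858)=1.1664; B=V−Δ·S=12.4111
Node (2,2) S=37.6768: V=(p*·52.7800+(1−p*)·39.5900)/1.03=48.2159; Δ=(52.7800−39.5900)/(43.7051−22.9828)=0.6365; B=V−Δ·S=24.2341
Node (1,0) S=17.0800: V=(p*·35.5202+(1−p*)·26.3105)/1.03=32.3722; Δ=(35.5202−26.3105)/(19.8128−10.4188)=0.9804; B=V−Δ·S=15.6273
Node (1,1) S=32.4800: V=(p*·48.2159+(1−p*)·35.5202)/1.03=43.8981; Δ=(48.2159−35.5202)/(37.6768−19.8128)=0.7107; B=V−Δ·S=20.8151
Node (0,0) S=28.0000: V=(p*·43.8981+(1−p*)·32.3722)/1.03=39.9746; Δ=(43.8981−32.3722)/(32.4800−17.0800)=0.7484; B=V−Δ·S=19.0183
Each (Δ,B) replicates both successor values, so the strategy is self-financing and V0 is arbitrage-free.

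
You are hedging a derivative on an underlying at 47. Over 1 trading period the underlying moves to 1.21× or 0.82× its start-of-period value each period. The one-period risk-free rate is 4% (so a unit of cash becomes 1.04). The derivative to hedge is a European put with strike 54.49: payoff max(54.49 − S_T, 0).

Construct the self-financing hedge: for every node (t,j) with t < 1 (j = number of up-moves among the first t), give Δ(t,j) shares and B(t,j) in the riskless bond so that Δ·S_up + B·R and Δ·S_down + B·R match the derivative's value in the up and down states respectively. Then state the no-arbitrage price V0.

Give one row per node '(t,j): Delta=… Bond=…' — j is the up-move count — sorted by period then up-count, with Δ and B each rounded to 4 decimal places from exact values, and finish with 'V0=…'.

(0,0): Delta=-0.8702 Bond=47.5826
V0=6.6852

No-arbitrage ⇒ martingale measure with p* = (R−d)/(u−d) = 0.5641.
Payoff layer (t=1): V(1,0)=15.9500, V(1,1)=0.0000
(0,0): S=47.0000. Δ = (V_up−V_dn)/(S_up−S_dn) = (0.0000−15.9500)/(56.8700−38.5400) = -0.8702. V = [p*·0.0000 + (1−p*)·15.9500]/1.04 = 6.6852. B = V − Δ·S = 47.5826.
Check: Δ(0,0)·S0 + B(0,0) = 6.6852 = V0.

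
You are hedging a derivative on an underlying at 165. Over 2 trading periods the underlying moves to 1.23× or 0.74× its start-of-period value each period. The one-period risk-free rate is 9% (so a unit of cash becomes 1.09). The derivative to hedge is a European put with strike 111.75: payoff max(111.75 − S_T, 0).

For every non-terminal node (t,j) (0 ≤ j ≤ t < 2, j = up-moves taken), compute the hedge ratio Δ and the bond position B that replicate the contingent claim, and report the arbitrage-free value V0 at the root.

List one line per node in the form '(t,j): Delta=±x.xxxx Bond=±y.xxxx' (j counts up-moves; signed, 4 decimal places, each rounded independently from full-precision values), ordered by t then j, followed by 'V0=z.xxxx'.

(0,0): Delta=-0.0694 Bond=12.9158
(1,0): Delta=-0.3576 Bond=49.2737
(1,1): Delta=0.0000 Bond=0.0000
V0=1.4701

The replicating-portfolio and risk-neutral prices coincide; use p* = (1.09−0.74)/(1.23−0.74) = 0.7143 for the latter.
Terminal payoffs: V(2,0)=21.3960, V(2,1)=0.0000, V(2,2)=0.0000
Node (1,0) S=122.1000: V=(p*·0.0000+(1−p*)·21.3960)/1.09=5.6084; Δ=(0.0000−21.3960)/(150.1830−90.3540)=-0.3576; B=V−Δ·S=49.2737
Node (1,1) S=202.9500: V=(p*·0.0000+(1−p*)·0.0000)/1.09=0.0000; Δ=(0.0000−0.0000)/(249.6285−150.1830)=0.0000; B=V−Δ·S=0.0000
Node (0,0) S=165.0000: V=(p*·0.0000+(1−p*)·5.6084)/1.09=1.4701; Δ=(0.0000−5.6084)/(202.9500−122.1000)=-0.0694; B=V−Δ·S=12.9158
Root portfolio cost Δ·165+B reproduces V0=1.4701.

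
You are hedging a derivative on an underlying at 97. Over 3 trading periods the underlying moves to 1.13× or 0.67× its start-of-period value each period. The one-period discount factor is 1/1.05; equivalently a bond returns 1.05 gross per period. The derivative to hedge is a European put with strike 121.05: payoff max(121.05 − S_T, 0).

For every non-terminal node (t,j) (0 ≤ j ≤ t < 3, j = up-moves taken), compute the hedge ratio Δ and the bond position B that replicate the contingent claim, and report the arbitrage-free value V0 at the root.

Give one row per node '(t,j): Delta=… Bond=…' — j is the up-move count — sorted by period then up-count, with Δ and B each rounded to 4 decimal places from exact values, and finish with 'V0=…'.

The replicating-portfolio and risk-neutral prices coincide; use p* = (1.05−0.67)/(1.13−0.67) = 0.8261 for the latter.
Payoff layer (t=3): V(3,0)=91.8760, V(3,1)=71.8461, V(3,2)=38.0643, V(3,3)=0.0000
(2,0): S=43.5433. Δ = (V_up−V_dn)/(S_up−S_dn) = (71.8461−91.8760)/(49.2039−29.1740) = -1.0000. V = [p*·71.8461 + (1−p*)·91.8760]/1.05 = 71.7424. B = V − Δ·S = 115.2857.
(2,1): S=73.4387. Δ = (V_up−V_dn)/(S_up−S_dn) = (38.0643−71.8461)/(82.9857−49.2039) = -1.0000. V = [p*·38.0643 + (1−p*)·71.8461]/1.05 = 41.8470. B = V − Δ·S = 115.2857.
(2,2): S=123.8593. Δ = (V_up−V_dn)/(S_up−S_dn) = (0.0000−38.0643)/(139.9610−82.9857) = -0.6681. V = [p*·0.0000 + (1−p*)·38.0643]/1.05 = 6.3046. B = V − Δ·S = 89.0531.
(1,0): S=64.9900. Δ = (V_up−V_dn)/(S_up−S_dn) = (41.8470−71.7424)/(73.4387−43.5433) = -1.0000. V = [p*·41.8470 + (1−p*)·71.7424]/1.05 = 44.8059. B = V − Δ·S = 109.7959.
(1,1): S=109.6100. Δ = (V_up−V_dn)/(S_up−S_dn) = (6.3046−41.8470)/(123.8593−73.4387) = -0.7049. V = [p*·6.3046 + (1−p*)·41.8470]/1.05 = 11.8914. B = V − Δ·S = 89.1574.
(0,0): S=97.0000. Δ = (V_up−V_dn)/(S_up−S_dn) = (11.8914−44.8059)/(109.6100−64.9900) = -0.7377. V = [p*·11.8914 + (1−p*)·44.8059]/1.05 = 16.7768. B = V − Δ·S = 88.3302.
Each (Δ,B) replicates both successor values, so the strategy is self-financing and V0 is arbitrage-free.

(0,0): Delta=-0.7377 Bond=88.3302
(1,0): Delta=-1.0000 Bond=109.7959
(1,1): Delta=-0.7049 Bond=89.1574
(2,0): Delta=-1.0000 Bond=115.2857
(2,1): Delta=-1.0000 Bond=115.2857
(2,2): Delta=-0.6681 Bond=89.0531
V0=16.7768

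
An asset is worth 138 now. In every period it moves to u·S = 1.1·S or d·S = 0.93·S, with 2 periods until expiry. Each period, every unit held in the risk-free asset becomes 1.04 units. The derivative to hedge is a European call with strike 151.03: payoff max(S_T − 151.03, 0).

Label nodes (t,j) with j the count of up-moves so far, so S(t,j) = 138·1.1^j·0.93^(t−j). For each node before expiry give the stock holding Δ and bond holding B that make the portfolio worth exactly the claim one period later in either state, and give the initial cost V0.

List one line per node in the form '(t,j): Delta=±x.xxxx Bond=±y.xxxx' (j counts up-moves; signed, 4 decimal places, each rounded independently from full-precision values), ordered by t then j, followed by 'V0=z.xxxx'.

(0,0): Delta=0.4230 Bond=-52.2002
(1,0): Delta=0.0000 Bond=0.0000
(1,1): Delta=0.6181 Bond=-83.8999
V0=6.1742

Since d<R<u, set p* = (R−d)/(u−d) = 0.6471; price each node as the discounted p*-expectation of its children.
Terminal payoffs: V(2,0)=0.0000, V(2,1)=0.0000, V(2,2)=15.9500
Node (1,0) S=128.3400: V=(p*·0.0000+(1−p*)·0.0000)/1.04=0.0000; Δ=(0.0000−0.0000)/(141.1740−119.3562)=0.0000; B=V−Δ·S=0.0000
Node (1,1) S=151.8000: V=(p*·15.9500+(1−p*)·0.0000)/1.04=9.9236; Δ=(15.9500−0.0000)/(166.9800−141.1740)=0.6181; B=V−Δ·S=-83.8999
Node (0,0) S=138.0000: V=(p*·9.9236+(1−p*)·0.0000)/1.04=6.1742; Δ=(9.9236−0.0000)/(151.8000−128.3400)=0.4230; B=V−Δ·S=-52.2002
Check: Δ(0,0)·S0 + B(0,0) = 6.1742 = V0.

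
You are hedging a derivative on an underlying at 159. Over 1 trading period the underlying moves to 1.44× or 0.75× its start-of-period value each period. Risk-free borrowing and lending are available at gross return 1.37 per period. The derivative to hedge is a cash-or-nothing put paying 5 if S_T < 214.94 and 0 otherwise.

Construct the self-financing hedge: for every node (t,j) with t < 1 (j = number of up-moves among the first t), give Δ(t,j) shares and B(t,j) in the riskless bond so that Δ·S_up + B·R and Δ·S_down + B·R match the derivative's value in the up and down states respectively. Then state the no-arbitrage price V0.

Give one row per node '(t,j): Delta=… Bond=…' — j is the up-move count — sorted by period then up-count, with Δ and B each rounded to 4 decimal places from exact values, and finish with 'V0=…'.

(0,0): Delta=-0.0456 Bond=7.6166
V0=0.3703

The replicating-portfolio and risk-neutral prices coincide; use p* = (1.37−0.75)/(1.44−0.75) = 0.8986 for the latter.
At expiry t=1: V(1,0)=5.0000, V(1,1)=0.0000
(0,0): S=159.0000. Δ = (V_up−V_dn)/(S_up−S_dn) = (0.0000−5.0000)/(228.9600−119.2500) = -0.0456. V = [p*·0.0000 + (1−p*)·5.0000]/1.37 = 0.3703. B = V − Δ·S = 7.6166.
Self-financing check: at every node Δ·S+B equals the discounted successor values.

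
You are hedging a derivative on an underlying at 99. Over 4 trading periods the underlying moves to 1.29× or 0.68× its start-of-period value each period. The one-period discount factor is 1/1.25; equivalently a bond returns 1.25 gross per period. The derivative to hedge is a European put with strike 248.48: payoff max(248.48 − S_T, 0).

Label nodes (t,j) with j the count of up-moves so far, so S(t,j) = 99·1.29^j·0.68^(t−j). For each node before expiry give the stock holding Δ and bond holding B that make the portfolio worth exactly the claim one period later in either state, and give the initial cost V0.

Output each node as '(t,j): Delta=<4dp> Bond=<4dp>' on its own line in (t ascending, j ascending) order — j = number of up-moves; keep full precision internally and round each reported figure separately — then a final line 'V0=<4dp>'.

Under the risk-neutral measure, an up-move has probability p* = (R−d)/(u−d) = 0.9344 and values discount at R = 1.25.
At expiry t=4: V(4,0)=227.3124, V(4,1)=208.3239, V(4,2)=172.3015, V(4,3)=103.9649, V(4,4)=0.0000
(3,0): S=31.1288. Δ = (V_up−V_dn)/(S_up−S_dn) = (208.3239−227.3124)/(40.1561−21.1676) = -1.0000. V = [p*·208.3239 + (1−p*)·227.3124]/1.25 = 167.6552. B = V − Δ·S = 198.7840.
(3,1): S=59.0531. Δ = (V_up−V_dn)/(S_up−S_dn) = (172.3015−208.3239)/(76.1785−40.1561) = -1.0000. V = [p*·172.3015 + (1−p*)·208.3239]/1.25 = 139.7309. B = V − Δ·S = 198.7840.
(3,2): S=112.0272. Δ = (V_up−V_dn)/(S_up−S_dn) = (103.9649−172.3015)/(144.5151−76.1785) = -1.0000. V = [p*·103.9649 + (1−p*)·172.3015]/1.25 = 86.7568. B = V − Δ·S = 198.7840.
(3,3): S=212.5222. Δ = (V_up−V_dn)/(S_up−S_dn) = (0.0000−103.9649)/(274.1537−144.5151) = -0.8020. V = [p*·0.0000 + (1−p*)·103.9649]/1.25 = 5.4539. B = V − Δ·S = 175.8882.
(2,0): S=45.7776. Δ = (V_up−V_dn)/(S_up−S_dn) = (139.7309−167.6552)/(59.0531−31.1288) = -1.0000. V = [p*·139.7309 + (1−p*)·167.6552]/1.25 = 113.2496. B = V − Δ·S = 159.0272.
(2,1): S=86.8428. Δ = (V_up−V_dn)/(S_up−S_dn) = (86.7568−139.7309)/(112.0272−59.0531) = -1.0000. V = [p*·86.7568 + (1−p*)·139.7309]/1.25 = 72.1844. B = V − Δ·S = 159.0272.
(2,2): S=164.7459. Δ = (V_up−V_dn)/(S_up−S_dn) = (5.4539−86.7568)/(212.5222−112.0272) = -0.8090. V = [p*·5.4539 + (1−p*)·86.7568]/1.25 = 8.6282. B = V − Δ·S = 141.9116.
(1,0): S=67.3200. Δ = (V_up−V_dn)/(S_up−S_dn) = (72.1844−113.2496)/(86.8428−45.7776) = -1.0000. V = [p*·72.1844 + (1−p*)·113.2496]/1.25 = 59.9018. B = V − Δ·S = 127.2218.
(1,1): S=127.7100. Δ = (V_up−V_dn)/(S_up−S_dn) = (8.6282−72.1844)/(164.7459−86.8428) = -0.8158. V = [p*·8.6282 + (1−p*)·72.1844]/1.25 = 10.2366. B = V − Δ·S = 114.4272.
(0,0): S=99.0000. Δ = (V_up−V_dn)/(S_up−S_dn) = (10.2366−59.9018)/(127.7100−67.3200) = -0.8224. V = [p*·10.2366 + (1−p*)·59.9018]/1.25 = 10.7947. B = V − Δ·S = 92.2129.
Check: Δ(0,0)·S0 + B(0,0) = 10.7947 = V0.

(0,0): Delta=-0.8224 Bond=92.2129
(1,0): Delta=-1.0000 Bond=127.2218
(1,1): Delta=-0.8158 Bond=114.4272
(2,0): Delta=-1.0000 Bond=159.0272
(2,1): Delta=-1.0000 Bond=159.0272
(2,2): Delta=-0.8090 Bond=141.9116
(3,0): Delta=-1.0000 Bond=198.7840
(3,1): Delta=-1.0000 Bond=198.7840
(3,2): Delta=-1.0000 Bond=198.7840
(3,3): Delta=-0.8020 Bond=175.8882
V0=10.7947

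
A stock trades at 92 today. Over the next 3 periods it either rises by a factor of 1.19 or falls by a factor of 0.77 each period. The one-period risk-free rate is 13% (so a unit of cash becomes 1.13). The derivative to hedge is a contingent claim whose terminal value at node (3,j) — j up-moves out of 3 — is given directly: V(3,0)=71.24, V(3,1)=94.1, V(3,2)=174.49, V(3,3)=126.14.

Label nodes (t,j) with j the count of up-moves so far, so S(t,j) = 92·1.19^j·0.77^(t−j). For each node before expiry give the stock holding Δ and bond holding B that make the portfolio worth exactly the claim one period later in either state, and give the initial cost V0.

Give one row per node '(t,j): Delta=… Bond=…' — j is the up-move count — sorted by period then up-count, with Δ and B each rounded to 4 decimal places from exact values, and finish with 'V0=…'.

Risk-neutral probability p* = (R−d)/(u−d) = (1.13−0.77)/(1.19−0.77) = 0.8571.
Terminal values V(3,·): V(3,0)=71.2400, V(3,1)=94.1000, V(3,2)=174.4900, V(3,3)=126.1400
Node (2,0) S=54.5468: V=(p*·94.1000+(1−p*)·71.2400)/1.13=80.3843; Δ=(94.1000−71.2400)/(64.9107−42.0010)=0.9978; B=V−Δ·S=25.9558
Node (2,1) S=84.2996: V=(p*·174.4900+(1−p*)·94.1000)/1.13=144.2528; Δ=(174.4900−94.1000)/(100.3165−64.9107)=2.2705; B=V−Δ·S=-47.1519
Node (2,2) S=130.2812: V=(p*·126.1400+(1−p*)·174.4900)/1.13=117.7408; Δ=(126.1400−174.4900)/(155.0346−100.3165)=-0.8836; B=V−Δ·S=232.8599
Node (1,0) S=70.8400: V=(p*·144.2528+(1−p*)·80.3843)/1.13=119.5830; Δ=(144.2528−80.3843)/(84.2996−54.5468)=2.1466; B=V−Δ·S=-32.4849
Node (1,1) S=109.4800: V=(p*·117.7408+(1−p*)·144.2528)/1.13=107.5471; Δ=(117.7408−144.2528)/(130.2812−84.2996)=-0.5766; B=V−Δ·S=170.6710
Node (0,0) S=92.0000: V=(p*·107.5471+(1−p*)·119.5830)/1.13=96.6961; Δ=(107.5471−119.5830)/(109.4800−70.8400)=-0.3115; B=V−Δ·S=125.3528
Self-financing check: at every node Δ·S+B equals the discounted successor values.

(0,0): Delta=-0.3115 Bond=125.3528
(1,0): Delta=2.1466 Bond=-32.4849
(1,1): Delta=-0.5766 Bond=170.6710
(2,0): Delta=0.9978 Bond=25.9558
(2,1): Delta=2.2705 Bond=-47.1519
(2,2): Delta=-0.8836 Bond=232.8599
V0=96.6961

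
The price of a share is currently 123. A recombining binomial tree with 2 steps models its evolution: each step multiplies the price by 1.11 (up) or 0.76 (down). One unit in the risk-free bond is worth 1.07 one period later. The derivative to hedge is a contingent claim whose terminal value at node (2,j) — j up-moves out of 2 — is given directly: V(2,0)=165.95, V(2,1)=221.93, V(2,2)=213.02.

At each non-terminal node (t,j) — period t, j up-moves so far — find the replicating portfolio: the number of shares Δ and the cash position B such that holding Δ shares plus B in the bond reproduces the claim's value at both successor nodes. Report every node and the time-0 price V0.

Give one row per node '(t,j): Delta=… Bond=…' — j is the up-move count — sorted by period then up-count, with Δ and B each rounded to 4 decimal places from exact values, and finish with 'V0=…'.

Under the risk-neutral measure, an up-move has probability p* = (R−d)/(u−d) = 0.8857 and values discount at R = 1.07.
Terminal values V(2,·): V(2,0)=165.9500, V(2,1)=221.9300, V(2,2)=213.0200
Node (1,0) S=93.4800: V=(p*·221.9300+(1−p*)·165.9500)/1.07=201.4320; Δ=(221.9300−165.9500)/(103.7628−71.0448)=1.7110; B=V−Δ·S=41.4892
Node (1,1) S=136.5300: V=(p*·213.0200+(1−p*)·221.9300)/1.07=200.0358; Δ=(213.0200−221.9300)/(151.5483−103.7628)=-0.1865; B=V−Δ·S=225.4929
Node (0,0) S=123.0000: V=(p*·200.0358+(1−p*)·201.4320)/1.07=187.0985; Δ=(200.0358−201.4320)/(136.5300−93.4800)=-0.0324; B=V−Δ·S=191.0878
Root portfolio cost Δ·123+B reproduces V0=187.0985.

(0,0): Delta=-0.0324 Bond=191.0878
(1,0): Delta=1.7110 Bond=41.4892
(1,1): Delta=-0.1865 Bond=225.4929
V0=187.0985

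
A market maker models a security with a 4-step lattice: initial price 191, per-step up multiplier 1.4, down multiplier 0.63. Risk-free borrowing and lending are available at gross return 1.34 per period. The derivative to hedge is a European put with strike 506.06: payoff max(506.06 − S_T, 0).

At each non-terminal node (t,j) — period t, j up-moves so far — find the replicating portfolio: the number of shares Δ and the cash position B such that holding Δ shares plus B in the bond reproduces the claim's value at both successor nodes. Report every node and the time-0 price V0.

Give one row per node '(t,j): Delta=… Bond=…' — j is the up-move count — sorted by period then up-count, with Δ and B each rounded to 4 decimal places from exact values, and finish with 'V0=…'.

Under the risk-neutral measure, an up-move has probability p* = (R−d)/(u−d) = 0.9221 and values discount at R = 1.34.
Payoff layer (t=4): V(4,0)=475.9718, V(4,1)=439.1974, V(4,2)=357.4765, V(4,3)=175.8745, V(4,4)=0.0000
  t=3,j=0: stock 47.7590 → up 66.8626 (V=439.1974), down 30.0882 (V=475.9718). Price 329.8977; hedge Δ=-1.0000, bond B=377.6567.
  t=3,j=1: stock 106.1311 → up 148.5835 (V=357.4765), down 66.8626 (V=439.1974). Price 271.5257; hedge Δ=-1.0000, bond B=377.6567.
  t=3,j=2: stock 235.8468 → up 330.1855 (V=175.8745), down 148.5835 (V=357.4765). Price 141.8099; hedge Δ=-1.0000, bond B=377.6567.
  t=3,j=3: stock 524.1040 → up 733.7456 (V=0.0000), down 330.1855 (V=175.8745). Price 10.2272; hedge Δ=-0.4358, bond B=238.6357.
  t=2,j=0: stock 75.8079 → up 106.1311 (V=271.5257), down 47.7590 (V=329.8977). Price 206.0255; hedge Δ=-1.0000, bond B=281.8334.
  t=2,j=1: stock 168.4620 → up 235.8468 (V=141.8099), down 106.1311 (V=271.5257). Price 113.3714; hedge Δ=-1.0000, bond B=281.8334.
  t=2,j=2: stock 374.3600 → up 524.1040 (V=10.2272), down 235.8468 (V=141.8099). Price 15.2839; hedge Δ=-0.4565, bond B=186.1705.
  t=1,j=0: stock 120.3300 → up 168.4620 (V=113.3714), down 75.8079 (V=206.0255). Price 89.9934; hedge Δ=-1.0000, bond B=210.3234.
  t=1,j=1: stock 267.4000 → up 374.3600 (V=15.2839), down 168.4620 (V=113.3714). Price 17.1098; hedge Δ=-0.4764, bond B=144.4961.
  t=0,j=0: stock 191.0000 → up 267.4000 (V=17.1098), down 120.3300 (V=89.9934). Price 17.0067; hedge Δ=-0.4956, bond B=111.6608.
Each (Δ,B) replicates both successor values, so the strategy is self-financing and V0 is arbitrage-free.

(0,0): Delta=-0.4956 Bond=111.6608
(1,0): Delta=-1.0000 Bond=210.3234
(1,1): Delta=-0.4764 Bond=144.4961
(2,0): Delta=-1.0000 Bond=281.8334
(2,1): Delta=-1.0000 Bond=281.8334
(2,2): Delta=-0.4565 Bond=186.1705
(3,0): Delta=-1.0000 Bond=377.6567
(3,1): Delta=-1.0000 Bond=377.6567
(3,2): Delta=-1.0000 Bond=377.6567
(3,3): Delta=-0.4358 Bond=238.6357
V0=17.0067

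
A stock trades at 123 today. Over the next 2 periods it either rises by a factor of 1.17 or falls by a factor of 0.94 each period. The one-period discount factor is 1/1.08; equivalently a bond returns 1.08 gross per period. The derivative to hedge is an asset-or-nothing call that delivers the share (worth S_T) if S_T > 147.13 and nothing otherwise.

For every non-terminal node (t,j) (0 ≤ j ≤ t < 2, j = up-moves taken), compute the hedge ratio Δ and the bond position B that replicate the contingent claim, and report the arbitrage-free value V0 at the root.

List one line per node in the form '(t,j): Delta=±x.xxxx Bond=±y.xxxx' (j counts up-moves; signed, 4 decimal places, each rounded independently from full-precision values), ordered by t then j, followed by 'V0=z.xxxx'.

Since d<R<u, set p* = (R−d)/(u−d) = 0.6087; price each node as the discounted p*-expectation of its children.
Payoff layer (t=2): V(2,0)=0.0000, V(2,1)=0.0000, V(2,2)=168.3747
Node (1,0) S=115.6200: V=(p*·0.0000+(1−p*)·0.0000)/1.08=0.0000; Δ=(0.0000−0.0000)/(135.2754−108.6828)=0.0000; B=V−Δ·S=0.0000
Node (1,1) S=143.9100: V=(p*·168.3747+(1−p*)·0.0000)/1.08=94.8972; Δ=(168.3747−0.0000)/(168.3747−135.2754)=5.0870; B=V−Δ·S=-637.1667
Node (0,0) S=123.0000: V=(p*·94.8972+(1−p*)·0.0000)/1.08=53.4847; Δ=(94.8972−0.0000)/(143.9100−115.6200)=3.3544; B=V−Δ·S=-359.1117
Each (Δ,B) replicates both successor values, so the strategy is self-financing and V0 is arbitrage-free.

(0,0): Delta=3.3544 Bond=-359.1117
(1,0): Delta=0.0000 Bond=0.0000
(1,1): Delta=5.0870 Bond=-637.1667
V0=53.4847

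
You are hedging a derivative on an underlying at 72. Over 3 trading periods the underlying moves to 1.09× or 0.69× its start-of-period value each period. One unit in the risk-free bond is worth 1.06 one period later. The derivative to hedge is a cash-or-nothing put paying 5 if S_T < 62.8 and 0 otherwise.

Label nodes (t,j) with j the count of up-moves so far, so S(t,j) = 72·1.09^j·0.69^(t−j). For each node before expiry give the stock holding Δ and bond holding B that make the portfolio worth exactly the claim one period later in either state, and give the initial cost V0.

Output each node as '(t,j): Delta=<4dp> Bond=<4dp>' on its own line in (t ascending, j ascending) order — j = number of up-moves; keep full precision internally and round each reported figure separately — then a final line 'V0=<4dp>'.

(0,0): Delta=-0.1322 Bond=10.3943
(1,0): Delta=0.0000 Bond=4.4500
(1,1): Delta=-0.1390 Bond=11.5505
(2,0): Delta=0.0000 Bond=4.7170
(2,1): Delta=0.0000 Bond=4.7170
(2,2): Delta=-0.1461 Bond=12.8538
V0=0.8755

No-arbitrage ⇒ martingale measure with p* = (R−d)/(u−d) = 0.9250.
Terminal values V(3,·): V(3,0)=5.0000, V(3,1)=5.0000, V(3,2)=5.0000, V(3,3)=0.0000
(2,0): S=34.2792. Δ = (V_up−V_dn)/(S_up−S_dn) = (5.0000−5.0000)/(37.3643−23.6526) = 0.0000. V = [p*·5.0000 + (1−p*)·5.0000]/1.06 = 4.7170. B = V − Δ·S = 4.7170.
(2,1): S=54.1512. Δ = (V_up−V_dn)/(S_up−S_dn) = (5.0000−5.0000)/(59.0248−37.3643) = 0.0000. V = [p*·5.0000 + (1−p*)·5.0000]/1.06 = 4.7170. B = V − Δ·S = 4.7170.
(2,2): S=85.5432. Δ = (V_up−V_dn)/(S_up−S_dn) = (0.0000−5.0000)/(93.2421−59.0248) = -0.1461. V = [p*·0.0000 + (1−p*)·5.0000]/1.06 = 0.3538. B = V − Δ·S = 12.8538.
(1,0): S=49.6800. Δ = (V_up−V_dn)/(S_up−S_dn) = (4.7170−4.7170)/(54.1512−34.2792) = 0.0000. V = [p*·4.7170 + (1−p*)·4.7170]/1.06 = 4.4500. B = V − Δ·S = 4.4500.
(1,1): S=78.4800. Δ = (V_up−V_dn)/(S_up−S_dn) = (0.3538−4.7170)/(85.5432−54.1512) = -0.1390. V = [p*·0.3538 + (1−p*)·4.7170]/1.06 = 0.6425. B = V − Δ·S = 11.5505.
(0,0): S=72.0000. Δ = (V_up−V_dn)/(S_up−S_dn) = (0.6425−4.4500)/(78.4800−49.6800) = -0.1322. V = [p*·0.6425 + (1−p*)·4.4500]/1.06 = 0.8755. B = V − Δ·S = 10.3943.
Root portfolio cost Δ·72+B reproduces V0=0.8755.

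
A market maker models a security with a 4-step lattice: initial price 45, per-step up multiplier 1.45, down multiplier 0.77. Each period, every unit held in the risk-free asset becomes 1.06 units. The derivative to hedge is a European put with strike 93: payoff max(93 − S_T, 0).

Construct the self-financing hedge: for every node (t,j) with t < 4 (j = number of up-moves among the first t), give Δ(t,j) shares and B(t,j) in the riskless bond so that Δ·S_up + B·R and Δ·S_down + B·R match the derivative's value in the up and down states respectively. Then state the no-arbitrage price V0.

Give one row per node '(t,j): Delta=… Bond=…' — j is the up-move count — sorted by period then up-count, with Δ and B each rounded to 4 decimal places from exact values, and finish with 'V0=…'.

Since d<R<u, set p* = (R−d)/(u−d) = 0.4265; price each node as the discounted p*-expectation of its children.
At expiry t=4: V(4,0)=77.1811, V(4,1)=63.2112, V(4,2)=36.9042, V(4,3)=0.0000, V(4,4)=0.0000
(3,0): S=20.5440. Δ = (V_up−V_dn)/(S_up−S_dn) = (63.2112−77.1811)/(29.7888−15.8189) = -1.0000. V = [p*·63.2112 + (1−p*)·77.1811]/1.06 = 67.1919. B = V − Δ·S = 87.7358.
(3,1): S=38.6867. Δ = (V_up−V_dn)/(S_up−S_dn) = (36.9042−63.2112)/(56.0958−29.7888) = -1.0000. V = [p*·36.9042 + (1−p*)·63.2112]/1.06 = 49.0491. B = V − Δ·S = 87.7358.
(3,2): S=72.8516. Δ = (V_up−V_dn)/(S_up−S_dn) = (0.0000−36.9042)/(105.6349−56.0958) = -0.7450. V = [p*·0.0000 + (1−p*)·36.9042]/1.06 = 19.9676. B = V − Δ·S = 74.2386.
(3,3): S=137.1881. Δ = (V_up−V_dn)/(S_up−S_dn) = (0.0000−0.0000)/(198.9228−105.6349) = 0.0000. V = [p*·0.0000 + (1−p*)·0.0000]/1.06 = 0.0000. B = V − Δ·S = 0.0000.
(2,0): S=26.6805. Δ = (V_up−V_dn)/(S_up−S_dn) = (49.0491−67.1919)/(38.6867−20.5440) = -1.0000. V = [p*·49.0491 + (1−p*)·67.1919]/1.06 = 56.0892. B = V − Δ·S = 82.7697.
(2,1): S=50.2425. Δ = (V_up−V_dn)/(S_up−S_dn) = (19.9676−49.0491)/(72.8516−38.6867) = -0.8512. V = [p*·19.9676 + (1−p*)·49.0491]/1.06 = 34.5724. B = V − Δ·S = 77.3393.
(2,2): S=94.6125. Δ = (V_up−V_dn)/(S_up−S_dn) = (0.0000−19.9676)/(137.1881−72.8516) = -0.3104. V = [p*·0.0000 + (1−p*)·19.9676]/1.06 = 10.8038. B = V − Δ·S = 40.1679.
(1,0): S=34.6500. Δ = (V_up−V_dn)/(S_up−S_dn) = (34.5724−56.0892)/(50.2425−26.6805) = -0.9132. V = [p*·34.5724 + (1−p*)·56.0892]/1.06 = 44.2574. B = V − Δ·S = 75.8998.
(1,1): S=65.2500. Δ = (V_up−V_dn)/(S_up−S_dn) = (10.8038−34.5724)/(94.6125−50.2425) = -0.5357. V = [p*·10.8038 + (1−p*)·34.5724]/1.06 = 23.0526. B = V − Δ·S = 58.0064.
(0,0): S=45.0000. Δ = (V_up−V_dn)/(S_up−S_dn) = (23.0526−44.2574)/(65.2500−34.6500) = -0.6930. V = [p*·23.0526 + (1−p*)·44.2574]/1.06 = 33.2209. B = V − Δ·S = 64.4045.
Check: Δ(0,0)·S0 + B(0,0) = 33.2209 = V0.

(0,0): Delta=-0.6930 Bond=64.4045
(1,0): Delta=-0.9132 Bond=75.8998
(1,1): Delta=-0.5357 Bond=58.0064
(2,0): Delta=-1.0000 Bond=82.7697
(2,1): Delta=-0.8512 Bond=77.3393
(2,2): Delta=-0.3104 Bond=40.1679
(3,0): Delta=-1.0000 Bond=87.7358
(3,1): Delta=-1.0000 Bond=87.7358
(3,2): Delta=-0.7450 Bond=74.2386
(3,3): Delta=0.0000 Bond=0.0000
V0=33.2209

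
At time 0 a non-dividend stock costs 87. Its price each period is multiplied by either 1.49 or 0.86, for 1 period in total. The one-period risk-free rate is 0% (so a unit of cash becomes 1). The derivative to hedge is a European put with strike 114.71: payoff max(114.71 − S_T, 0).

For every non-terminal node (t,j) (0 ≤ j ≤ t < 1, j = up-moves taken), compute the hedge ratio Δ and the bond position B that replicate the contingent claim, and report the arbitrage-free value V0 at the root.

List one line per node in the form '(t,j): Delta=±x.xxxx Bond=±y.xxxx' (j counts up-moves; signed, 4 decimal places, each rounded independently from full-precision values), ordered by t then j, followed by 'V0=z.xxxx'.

(0,0): Delta=-0.7278 Bond=94.3430
V0=31.0256

The replicating-portfolio and risk-neutral prices coincide; use p* = (1−0.86)/(1.49−0.86) = 0.2222 for the latter.
Payoff layer (t=1): V(1,0)=39.8900, V(1,1)=0.0000
Node (0,0) S=87.0000: V=(p*·0.0000+(1−p*)·39.8900)/1=31.0256; Δ=(0.0000−39.8900)/(129.6300−74.8200)=-0.7278; B=V−Δ·S=94.3430
The time-0 hedge costs 31.0256, which is the no-arbitrage price.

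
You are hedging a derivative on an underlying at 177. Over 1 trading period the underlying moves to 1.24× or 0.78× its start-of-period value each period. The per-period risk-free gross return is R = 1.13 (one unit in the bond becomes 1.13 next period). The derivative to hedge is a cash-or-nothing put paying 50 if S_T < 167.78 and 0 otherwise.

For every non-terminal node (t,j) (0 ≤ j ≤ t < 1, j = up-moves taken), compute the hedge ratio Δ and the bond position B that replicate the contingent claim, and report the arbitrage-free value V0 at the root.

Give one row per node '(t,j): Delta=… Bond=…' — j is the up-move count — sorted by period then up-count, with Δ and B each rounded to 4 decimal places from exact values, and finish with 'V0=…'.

The replicating-portfolio and risk-neutral prices coincide; use p* = (1.13−0.78)/(1.24−0.78) = 0.7609 for the latter.
Terminal values V(1,·): V(1,0)=50.0000, V(1,1)=0.0000
  t=0,j=0: stock 177.0000 → up 219.4800 (V=0.0000), down 138.0600 (V=50.0000). Price 10.5810; hedge Δ=-0.6141, bond B=119.2766.
Each (Δ,B) replicates both successor values, so the strategy is self-financing and V0 is arbitrage-free.

(0,0): Delta=-0.6141 Bond=119.2766
V0=10.5810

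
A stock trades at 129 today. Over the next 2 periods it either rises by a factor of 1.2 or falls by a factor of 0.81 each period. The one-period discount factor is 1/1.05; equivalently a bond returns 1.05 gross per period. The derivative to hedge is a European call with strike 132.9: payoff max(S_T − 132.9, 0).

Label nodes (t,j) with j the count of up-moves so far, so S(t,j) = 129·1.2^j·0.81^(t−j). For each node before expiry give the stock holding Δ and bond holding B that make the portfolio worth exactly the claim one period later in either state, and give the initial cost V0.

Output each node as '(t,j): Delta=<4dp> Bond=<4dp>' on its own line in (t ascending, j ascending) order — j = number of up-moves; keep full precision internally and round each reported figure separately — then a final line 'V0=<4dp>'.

No-arbitrage ⇒ martingale measure with p* = (R−d)/(u−d) = 0.6154.
Terminal payoffs: V(2,0)=0.0000, V(2,1)=0.0000, V(2,2)=52.8600
Node (1,0) S=104.4900: V=(p*·0.0000+(1−p*)·0.0000)/1.05=0.0000; Δ=(0.0000−0.0000)/(125.3880−84.6369)=0.0000; B=V−Δ·S=0.0000
Node (1,1) S=154.8000: V=(p*·52.8600+(1−p*)·0.0000)/1.05=30.9802; Δ=(52.8600−0.0000)/(185.7600−125.3880)=0.8756; B=V−Δ·S=-104.5582
Node (0,0) S=129.0000: V=(p*·30.9802+(1−p*)·0.0000)/1.05=18.1569; Δ=(30.9802−0.0000)/(154.8000−104.4900)=0.6158; B=V−Δ·S=-61.2796
Self-financing check: at every node Δ·S+B equals the discounted successor values.

(0,0): Delta=0.6158 Bond=-61.2796
(1,0): Delta=0.0000 Bond=0.0000
(1,1): Delta=0.8756 Bond=-104.5582
V0=18.1569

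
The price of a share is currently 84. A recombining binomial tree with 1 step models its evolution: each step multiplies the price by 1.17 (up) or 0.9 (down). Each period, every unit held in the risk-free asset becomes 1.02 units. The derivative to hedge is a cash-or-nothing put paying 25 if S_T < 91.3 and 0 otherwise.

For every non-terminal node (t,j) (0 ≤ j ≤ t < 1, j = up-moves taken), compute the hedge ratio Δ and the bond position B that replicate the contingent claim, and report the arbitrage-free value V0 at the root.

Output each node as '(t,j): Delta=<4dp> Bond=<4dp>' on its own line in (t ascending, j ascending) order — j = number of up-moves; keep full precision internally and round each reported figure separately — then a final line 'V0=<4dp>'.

(0,0): Delta=-1.1023 Bond=106.2092
V0=13.6166

Under the risk-neutral measure, an up-move has probability p* = (R−d)/(u−d) = 0.4444 and values discount at R = 1.02.
At expiry t=1: V(1,0)=25.0000, V(1,1)=0.0000
Node (0,0) S=84.0000: V=(p*·0.0000+(1−p*)·25.0000)/1.02=13.6166; Δ=(0.0000−25.0000)/(98.2800−75.6000)=-1.1023; B=V−Δ·S=106.2092
Root portfolio cost Δ·84+B reproduces V0=13.6166.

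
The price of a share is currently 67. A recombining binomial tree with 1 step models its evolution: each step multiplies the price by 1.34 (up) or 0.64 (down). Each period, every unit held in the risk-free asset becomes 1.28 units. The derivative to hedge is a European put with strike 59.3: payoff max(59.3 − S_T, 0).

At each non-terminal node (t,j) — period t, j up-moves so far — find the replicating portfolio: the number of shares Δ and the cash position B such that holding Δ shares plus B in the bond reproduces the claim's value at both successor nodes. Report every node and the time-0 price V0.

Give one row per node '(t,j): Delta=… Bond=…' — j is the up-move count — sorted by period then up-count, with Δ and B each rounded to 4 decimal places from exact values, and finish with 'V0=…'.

Risk-neutral probability p* = (R−d)/(u−d) = (1.28−0.64)/(1.34−0.64) = 0.9143.
Terminal payoffs: V(1,0)=16.4200, V(1,1)=0.0000
(0,0): S=67.0000. Δ = (V_up−V_dn)/(S_up−S_dn) = (0.0000−16.4200)/(89.7800−42.8800) = -0.3501. V = [p*·0.0000 + (1−p*)·16.4200]/1.28 = 1.0996. B = V − Δ·S = 24.5567.
Self-financing check: at every node Δ·S+B equals the discounted successor values.

(0,0): Delta=-0.3501 Bond=24.5567
V0=1.0996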